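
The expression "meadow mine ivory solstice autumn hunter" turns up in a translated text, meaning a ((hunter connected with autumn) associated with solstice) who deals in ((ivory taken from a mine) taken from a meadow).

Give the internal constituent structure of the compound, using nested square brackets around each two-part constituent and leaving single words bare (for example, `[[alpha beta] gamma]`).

[[meadow [mine ivory]] [solstice [autumn hunter]]]

Whole compound: head "hunter" (specifically "solstice autumn hunter"), modifier "meadow mine ivory".
Within "meadow mine ivory", the head is "ivory" (specifically "mine ivory") and the modifier is "meadow".
Within "mine ivory", the head is "ivory" and the modifier is "mine".
Within "solstice autumn hunter", the head is "hunter" (specifically "autumn hunter") and the modifier is "solstice".
Within "autumn hunter", the head is "hunter" and the modifier is "autumn".
So the structure is [[meadow [mine ivory]] [solstice [autumn hunter]]].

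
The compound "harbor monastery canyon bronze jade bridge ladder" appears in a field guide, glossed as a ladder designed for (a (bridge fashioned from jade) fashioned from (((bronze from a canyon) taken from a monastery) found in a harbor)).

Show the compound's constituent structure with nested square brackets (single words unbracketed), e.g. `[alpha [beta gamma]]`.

The outermost head in the paraphrase is "ladder", modified by "harbor monastery canyon bronze jade bridge".
Within "harbor monastery canyon bronze jade bridge", the head is "bridge" (specifically "jade bridge") and the modifier is "harbor monastery canyon bronze".
Within "harbor monastery canyon bronze", the head is "bronze" (specifically "monastery canyon bronze") and the modifier is "harbor".
Within "monastery canyon bronze", the head is "bronze" (specifically "canyon bronze") and the modifier is "monastery".
Within "canyon bronze", the head is "bronze" and the modifier is "canyon".
Within "jade bridge", the head is "bridge" and the modifier is "jade".
Assembled: [[[harbor [monastery [canyon bronze]]] [jade bridge]] ladder].

[[[harbor [monastery [canyon bronze]]] [jade bridge]] ladder]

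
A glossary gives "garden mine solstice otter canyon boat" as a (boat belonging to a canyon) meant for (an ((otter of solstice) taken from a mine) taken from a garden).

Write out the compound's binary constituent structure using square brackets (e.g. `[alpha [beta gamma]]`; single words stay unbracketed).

[[garden [mine [solstice otter]]] [canyon boat]]

Overall it is a kind of boat (specifically "canyon boat"); the modifier is "garden mine solstice otter".
Inside "garden mine solstice otter": head "otter" (specifically "mine solstice otter"), modifier "garden".
Inside "mine solstice otter": head "otter" (specifically "solstice otter"), modifier "mine".
Inside "solstice otter": head "otter", modifier "solstice".
Inside "canyon boat": head "boat", modifier "canyon".
Assembled: [[garden [mine [solstice otter]]] [canyon boat]].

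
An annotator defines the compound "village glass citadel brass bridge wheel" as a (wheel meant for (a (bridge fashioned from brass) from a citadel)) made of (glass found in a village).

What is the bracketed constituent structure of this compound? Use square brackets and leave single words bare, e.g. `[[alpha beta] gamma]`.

The outermost head in the paraphrase is "wheel" (specifically "citadel brass bridge wheel"), modified by "village glass".
Inside "village glass": head "glass", modifier "village".
Inside "citadel brass bridge wheel": head "wheel", modifier "citadel brass bridge".
Inside "citadel brass bridge": head "bridge" (specifically "brass bridge"), modifier "citadel".
Inside "brass bridge": head "bridge", modifier "brass".
So the structure is [[village glass] [[citadel [brass bridge]] wheel]].

[[village glass] [[citadel [brass bridge]] wheel]]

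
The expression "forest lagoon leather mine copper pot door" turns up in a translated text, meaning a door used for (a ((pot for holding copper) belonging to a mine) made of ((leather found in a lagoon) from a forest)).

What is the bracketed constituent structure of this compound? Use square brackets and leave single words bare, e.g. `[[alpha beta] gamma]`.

[[[forest [lagoon leather]] [mine [copper pot]]] door]

The outermost head in the paraphrase is "door", modified by "forest lagoon leather mine copper pot".
Within "forest lagoon leather mine copper pot", the head is "pot" (specifically "mine copper pot") and the modifier is "forest lagoon leather".
Within "forest lagoon leather", the head is "leather" (specifically "lagoon leather") and the modifier is "forest".
Within "lagoon leather", the head is "leather" and the modifier is "lagoon".
Within "mine copper pot", the head is "pot" (specifically "copper pot") and the modifier is "mine".
Within "copper pot", the head is "pot" and the modifier is "copper".
Putting it together: [[[forest [lagoon leather]] [mine [copper pot]]] door].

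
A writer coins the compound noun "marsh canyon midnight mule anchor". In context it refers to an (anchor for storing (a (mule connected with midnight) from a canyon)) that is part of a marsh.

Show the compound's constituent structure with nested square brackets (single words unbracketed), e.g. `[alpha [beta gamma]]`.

At the top level: head "anchor" (specifically "canyon midnight mule anchor"); modifier "marsh".
"canyon midnight mule anchor" → head "anchor", modifier "canyon midnight mule".
"canyon midnight mule" → head "mule" (specifically "midnight mule"), modifier "canyon".
"midnight mule" → head "mule", modifier "midnight".
So the structure is [marsh [[canyon [midnight mule]] anchor]].

[marsh [[canyon [midnight mule]] anchor]]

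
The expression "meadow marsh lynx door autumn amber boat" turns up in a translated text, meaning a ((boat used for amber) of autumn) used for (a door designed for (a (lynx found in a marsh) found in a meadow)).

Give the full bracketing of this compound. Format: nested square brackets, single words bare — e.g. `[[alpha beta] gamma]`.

[[[meadow [marsh lynx]] door] [autumn [amber boat]]]

Whole compound: head "boat" (specifically "autumn amber boat"), modifier "meadow marsh lynx door".
Within "meadow marsh lynx door", the head is "door" and the modifier is "meadow marsh lynx".
Within "meadow marsh lynx", the head is "lynx" (specifically "marsh lynx") and the modifier is "meadow".
Within "marsh lynx", the head is "lynx" and the modifier is "marsh".
Within "autumn amber boat", the head is "boat" (specifically "amber boat") and the modifier is "autumn".
Within "amber boat", the head is "boat" and the modifier is "amber".
Putting it together: [[[meadow [marsh lynx]] door] [autumn [amber boat]]].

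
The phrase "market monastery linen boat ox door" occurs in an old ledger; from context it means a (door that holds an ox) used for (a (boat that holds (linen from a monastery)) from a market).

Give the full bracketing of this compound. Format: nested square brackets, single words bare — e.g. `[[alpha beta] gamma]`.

The outermost head in the paraphrase is "door" (specifically "ox door"), modified by "market monastery linen boat".
Within "market monastery linen boat", the head is "boat" (specifically "monastery linen boat") and the modifier is "market".
Within "monastery linen boat", the head is "boat" and the modifier is "monastery linen".
Within "monastery linen", the head is "linen" and the modifier is "monastery".
Within "ox door", the head is "door" and the modifier is "ox".
Putting it together: [[market [[monastery linen] boat]] [ox door]].

[[market [[monastery linen] boat]] [ox door]]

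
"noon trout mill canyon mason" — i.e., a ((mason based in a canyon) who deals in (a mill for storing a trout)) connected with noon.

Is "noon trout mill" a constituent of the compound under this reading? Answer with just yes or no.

no

The top-level split is [noon] [trout mill canyon mason]; the full structure is [noon [[trout mill] [canyon mason]]].
"noon trout mill" straddles a constituent boundary, so it is not a single unit.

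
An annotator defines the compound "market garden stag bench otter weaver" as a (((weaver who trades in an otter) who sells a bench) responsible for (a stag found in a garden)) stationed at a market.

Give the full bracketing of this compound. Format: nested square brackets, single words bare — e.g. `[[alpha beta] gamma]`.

Whole compound: head "weaver" (specifically "garden stag bench otter weaver"), modifier "market".
Within "garden stag bench otter weaver", the head is "weaver" (specifically "bench otter weaver") and the modifier is "garden stag".
Within "garden stag", the head is "stag" and the modifier is "garden".
Within "bench otter weaver", the head is "weaver" (specifically "otter weaver") and the modifier is "bench".
Within "otter weaver", the head is "weaver" and the modifier is "otter".
Putting it together: [market [[garden stag] [bench [otter weaver]]]].

[market [[garden stag] [bench [otter weaver]]]]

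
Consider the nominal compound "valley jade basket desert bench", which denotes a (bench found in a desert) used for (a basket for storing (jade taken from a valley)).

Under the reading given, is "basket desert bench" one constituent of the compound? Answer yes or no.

The top-level split is [valley jade basket] [desert bench]; the full structure is [[[valley jade] basket] [desert bench]].
"basket desert bench" straddles a constituent boundary, so it is not a single unit.

no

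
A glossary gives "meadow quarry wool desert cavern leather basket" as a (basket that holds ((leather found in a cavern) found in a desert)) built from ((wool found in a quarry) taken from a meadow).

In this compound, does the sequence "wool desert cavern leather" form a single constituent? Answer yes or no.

The top-level split is [meadow quarry wool] [desert cavern leather basket]; the full structure is [[meadow [quarry wool]] [[desert [cavern leather]] basket]].
"wool desert cavern leather" straddles a constituent boundary, so it is not a single unit.

no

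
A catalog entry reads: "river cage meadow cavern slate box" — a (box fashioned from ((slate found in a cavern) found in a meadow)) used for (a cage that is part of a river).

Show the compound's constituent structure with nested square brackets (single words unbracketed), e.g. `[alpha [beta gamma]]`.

Whole compound: head "box" (specifically "meadow cavern slate box"), modifier "river cage".
"river cage" → head "cage", modifier "river".
"meadow cavern slate box" → head "box", modifier "meadow cavern slate".
"meadow cavern slate" → head "slate" (specifically "cavern slate"), modifier "meadow".
"cavern slate" → head "slate", modifier "cavern".
Putting it together: [[river cage] [[meadow [cavern slate]] box]].

[[river cage] [[meadow [cavern slate]] box]]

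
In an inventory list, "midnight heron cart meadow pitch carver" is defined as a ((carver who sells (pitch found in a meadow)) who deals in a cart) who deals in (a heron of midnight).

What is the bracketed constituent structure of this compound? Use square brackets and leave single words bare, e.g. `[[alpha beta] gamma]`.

Overall it is a kind of carver (specifically "cart meadow pitch carver"); the modifier is "midnight heron".
Inside "midnight heron": head "heron", modifier "midnight".
Inside "cart meadow pitch carver": head "carver" (specifically "meadow pitch carver"), modifier "cart".
Inside "meadow pitch carver": head "carver", modifier "meadow pitch".
Inside "meadow pitch": head "pitch", modifier "meadow".
So the structure is [[midnight heron] [cart [[meadow pitch] carver]]].

[[midnight heron] [cart [[meadow pitch] carver]]]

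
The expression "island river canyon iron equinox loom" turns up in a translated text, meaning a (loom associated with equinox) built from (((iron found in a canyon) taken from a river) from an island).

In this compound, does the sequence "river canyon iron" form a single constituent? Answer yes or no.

The paraphrase groups the words so that "river canyon iron" is one unit: it corresponds to a single parenthesized sub-phrase.
The full structure is [[island [river [canyon iron]]] [equinox loom]], in which [river canyon iron] is a constituent.

yes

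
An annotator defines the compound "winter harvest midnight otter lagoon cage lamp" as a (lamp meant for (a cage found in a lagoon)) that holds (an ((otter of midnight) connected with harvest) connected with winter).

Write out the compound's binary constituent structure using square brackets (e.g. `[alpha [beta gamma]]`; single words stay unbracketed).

[[winter [harvest [midnight otter]]] [[lagoon cage] lamp]]

Whole compound: head "lamp" (specifically "lagoon cage lamp"), modifier "winter harvest midnight otter".
Within "winter harvest midnight otter", the head is "otter" (specifically "harvest midnight otter") and the modifier is "winter".
Within "harvest midnight otter", the head is "otter" (specifically "midnight otter") and the modifier is "harvest".
Within "midnight otter", the head is "otter" and the modifier is "midnight".
Within "lagoon cage lamp", the head is "lamp" and the modifier is "lagoon cage".
Within "lagoon cage", the head is "cage" and the modifier is "lagoon".
Assembled: [[winter [harvest [midnight otter]]] [[lagoon cage] lamp]].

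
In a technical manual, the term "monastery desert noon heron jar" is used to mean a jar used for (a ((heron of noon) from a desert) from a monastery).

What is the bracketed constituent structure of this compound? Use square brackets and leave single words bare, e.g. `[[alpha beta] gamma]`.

Whole compound: head "jar", modifier "monastery desert noon heron".
Within "monastery desert noon heron", the head is "heron" (specifically "desert noon heron") and the modifier is "monastery".
Within "desert noon heron", the head is "heron" (specifically "noon heron") and the modifier is "desert".
Within "noon heron", the head is "heron" and the modifier is "noon".
Assembled: [[monastery [desert [noon heron]]] jar].

[[monastery [desert [noon heron]]] jar]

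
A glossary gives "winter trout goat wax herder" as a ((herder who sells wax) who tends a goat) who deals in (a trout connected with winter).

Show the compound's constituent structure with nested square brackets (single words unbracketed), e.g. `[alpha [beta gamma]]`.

At the top level: head "herder" (specifically "goat wax herder"); modifier "winter trout".
Inside "winter trout": head "trout", modifier "winter".
Inside "goat wax herder": head "herder" (specifically "wax herder"), modifier "goat".
Inside "wax herder": head "herder", modifier "wax".
Assembled: [[winter trout] [goat [wax herder]]].

[[winter trout] [goat [wax herder]]]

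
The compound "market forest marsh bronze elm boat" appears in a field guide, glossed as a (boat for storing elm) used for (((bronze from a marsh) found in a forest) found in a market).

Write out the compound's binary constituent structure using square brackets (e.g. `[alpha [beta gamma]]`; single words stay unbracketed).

[[market [forest [marsh bronze]]] [elm boat]]

At the top level: head "boat" (specifically "elm boat"); modifier "market forest marsh bronze".
Within "market forest marsh bronze", the head is "bronze" (specifically "forest marsh bronze") and the modifier is "market".
Within "forest marsh bronze", the head is "bronze" (specifically "marsh bronze") and the modifier is "forest".
Within "marsh bronze", the head is "bronze" and the modifier is "marsh".
Within "elm boat", the head is "boat" and the modifier is "elm".
Putting it together: [[market [forest [marsh bronze]]] [elm boat]].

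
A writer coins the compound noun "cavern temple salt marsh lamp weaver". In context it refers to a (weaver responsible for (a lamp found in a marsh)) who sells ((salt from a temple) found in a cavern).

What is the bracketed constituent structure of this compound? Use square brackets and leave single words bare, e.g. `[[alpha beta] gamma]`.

At the top level: head "weaver" (specifically "marsh lamp weaver"); modifier "cavern temple salt".
"cavern temple salt" → head "salt" (specifically "temple salt"), modifier "cavern".
"temple salt" → head "salt", modifier "temple".
"marsh lamp weaver" → head "weaver", modifier "marsh lamp".
"marsh lamp" → head "lamp", modifier "marsh".
Assembled: [[cavern [temple salt]] [[marsh lamp] weaver]].

[[cavern [temple salt]] [[marsh lamp] weaver]]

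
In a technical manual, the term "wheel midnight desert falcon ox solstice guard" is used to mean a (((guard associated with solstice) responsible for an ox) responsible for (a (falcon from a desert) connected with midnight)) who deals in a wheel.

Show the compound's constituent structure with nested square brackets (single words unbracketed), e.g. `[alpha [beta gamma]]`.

[wheel [[midnight [desert falcon]] [ox [solstice guard]]]]

Overall it is a kind of guard (specifically "midnight desert falcon ox solstice guard"); the modifier is "wheel".
Inside "midnight desert falcon ox solstice guard": head "guard" (specifically "ox solstice guard"), modifier "midnight desert falcon".
Inside "midnight desert falcon": head "falcon" (specifically "desert falcon"), modifier "midnight".
Inside "desert falcon": head "falcon", modifier "desert".
Inside "ox solstice guard": head "guard" (specifically "solstice guard"), modifier "ox".
Inside "solstice guard": head "guard", modifier "solstice".
So the structure is [wheel [[midnight [desert falcon]] [ox [solstice guard]]]].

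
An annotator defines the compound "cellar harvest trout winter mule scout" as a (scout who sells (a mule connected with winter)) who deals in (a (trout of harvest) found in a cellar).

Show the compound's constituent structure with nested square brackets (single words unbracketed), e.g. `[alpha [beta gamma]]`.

At the top level: head "scout" (specifically "winter mule scout"); modifier "cellar harvest trout".
Within "cellar harvest trout", the head is "trout" (specifically "harvest trout") and the modifier is "cellar".
Within "harvest trout", the head is "trout" and the modifier is "harvest".
Within "winter mule scout", the head is "scout" and the modifier is "winter mule".
Within "winter mule", the head is "mule" and the modifier is "winter".
Assembled: [[cellar [harvest trout]] [[winter mule] scout]].

[[cellar [harvest trout]] [[winter mule] scout]]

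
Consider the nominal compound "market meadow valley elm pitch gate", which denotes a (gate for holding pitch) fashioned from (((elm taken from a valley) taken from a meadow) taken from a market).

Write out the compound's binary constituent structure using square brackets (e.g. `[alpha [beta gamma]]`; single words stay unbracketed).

Overall it is a kind of gate (specifically "pitch gate"); the modifier is "market meadow valley elm".
Inside "market meadow valley elm": head "elm" (specifically "meadow valley elm"), modifier "market".
Inside "meadow valley elm": head "elm" (specifically "valley elm"), modifier "meadow".
Inside "valley elm": head "elm", modifier "valley".
Inside "pitch gate": head "gate", modifier "pitch".
Putting it together: [[market [meadow [valley elm]]] [pitch gate]].

[[market [meadow [valley elm]]] [pitch gate]]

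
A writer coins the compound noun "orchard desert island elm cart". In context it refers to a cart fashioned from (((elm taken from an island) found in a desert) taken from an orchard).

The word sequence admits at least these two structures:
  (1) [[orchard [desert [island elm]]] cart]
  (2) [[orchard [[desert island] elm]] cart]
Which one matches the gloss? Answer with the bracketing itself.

[[orchard [desert [island elm]]] cart]

The paraphrase's head is the "cart" part ("cart"); its modifier is "orchard desert island elm".
That top-level split, carried through the inner groups, gives [[orchard [desert [island elm]]] cart].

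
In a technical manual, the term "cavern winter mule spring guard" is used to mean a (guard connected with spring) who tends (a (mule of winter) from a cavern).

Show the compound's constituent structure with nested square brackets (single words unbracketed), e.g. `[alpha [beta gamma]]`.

Whole compound: head "guard" (specifically "spring guard"), modifier "cavern winter mule".
Inside "cavern winter mule": head "mule" (specifically "winter mule"), modifier "cavern".
Inside "winter mule": head "mule", modifier "winter".
Inside "spring guard": head "guard", modifier "spring".
Putting it together: [[cavern [winter mule]] [spring guard]].

[[cavern [winter mule]] [spring guard]]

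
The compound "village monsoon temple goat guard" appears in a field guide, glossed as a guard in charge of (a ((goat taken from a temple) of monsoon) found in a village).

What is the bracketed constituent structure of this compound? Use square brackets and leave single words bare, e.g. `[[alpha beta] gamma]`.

[[village [monsoon [temple goat]]] guard]

At the top level: head "guard"; modifier "village monsoon temple goat".
Inside "village monsoon temple goat": head "goat" (specifically "monsoon temple goat"), modifier "village".
Inside "monsoon temple goat": head "goat" (specifically "temple goat"), modifier "monsoon".
Inside "temple goat": head "goat", modifier "temple".
Assembled: [[village [monsoon [temple goat]]] guard].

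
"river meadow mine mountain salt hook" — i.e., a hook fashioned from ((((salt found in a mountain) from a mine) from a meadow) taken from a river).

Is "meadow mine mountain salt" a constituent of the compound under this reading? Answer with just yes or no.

The paraphrase groups the words so that "meadow mine mountain salt" is one unit: it corresponds to a single parenthesized sub-phrase.
The full structure is [[river [meadow [mine [mountain salt]]]] hook], in which [meadow mine mountain salt] is a constituent.

yes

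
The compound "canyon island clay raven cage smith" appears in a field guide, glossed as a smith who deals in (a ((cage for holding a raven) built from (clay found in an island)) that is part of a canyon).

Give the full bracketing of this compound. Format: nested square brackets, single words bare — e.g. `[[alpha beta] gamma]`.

Whole compound: head "smith", modifier "canyon island clay raven cage".
Inside "canyon island clay raven cage": head "cage" (specifically "island clay raven cage"), modifier "canyon".
Inside "island clay raven cage": head "cage" (specifically "raven cage"), modifier "island clay".
Inside "island clay": head "clay", modifier "island".
Inside "raven cage": head "cage", modifier "raven".
So the structure is [[canyon [[island clay] [raven cage]]] smith].

[[canyon [[island clay] [raven cage]]] smith]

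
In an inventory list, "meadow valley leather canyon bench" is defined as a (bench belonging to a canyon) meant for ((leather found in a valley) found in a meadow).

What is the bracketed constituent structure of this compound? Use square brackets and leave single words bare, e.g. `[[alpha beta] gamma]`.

Whole compound: head "bench" (specifically "canyon bench"), modifier "meadow valley leather".
"meadow valley leather" → head "leather" (specifically "valley leather"), modifier "meadow".
"valley leather" → head "leather", modifier "valley".
"canyon bench" → head "bench", modifier "canyon".
Assembled: [[meadow [valley leather]] [canyon bench]].

[[meadow [valley leather]] [canyon bench]]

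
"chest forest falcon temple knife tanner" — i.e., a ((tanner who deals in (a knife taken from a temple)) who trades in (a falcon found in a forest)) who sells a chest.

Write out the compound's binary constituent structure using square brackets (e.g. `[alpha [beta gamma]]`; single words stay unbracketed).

Overall it is a kind of tanner (specifically "forest falcon temple knife tanner"); the modifier is "chest".
"forest falcon temple knife tanner" → head "tanner" (specifically "temple knife tanner"), modifier "forest falcon".
"forest falcon" → head "falcon", modifier "forest".
"temple knife tanner" → head "tanner", modifier "temple knife".
"temple knife" → head "knife", modifier "temple".
Assembled: [chest [[forest falcon] [[temple knife] tanner]]].

[chest [[forest falcon] [[temple knife] tanner]]]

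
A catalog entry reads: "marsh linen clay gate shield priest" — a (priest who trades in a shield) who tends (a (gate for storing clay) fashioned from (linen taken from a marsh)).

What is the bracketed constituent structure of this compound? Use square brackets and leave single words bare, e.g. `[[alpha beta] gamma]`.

Overall it is a kind of priest (specifically "shield priest"); the modifier is "marsh linen clay gate".
Inside "marsh linen clay gate": head "gate" (specifically "clay gate"), modifier "marsh linen".
Inside "marsh linen": head "linen", modifier "marsh".
Inside "clay gate": head "gate", modifier "clay".
Inside "shield priest": head "priest", modifier "shield".
Assembled: [[[marsh linen] [clay gate]] [shield priest]].

[[[marsh linen] [clay gate]] [shield priest]]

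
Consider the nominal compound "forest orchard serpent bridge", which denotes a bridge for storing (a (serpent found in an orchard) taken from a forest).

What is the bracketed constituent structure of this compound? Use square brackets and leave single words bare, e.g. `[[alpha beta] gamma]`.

Whole compound: head "bridge", modifier "forest orchard serpent".
Within "forest orchard serpent", the head is "serpent" (specifically "orchard serpent") and the modifier is "forest".
Within "orchard serpent", the head is "serpent" and the modifier is "orchard".
Assembled: [[forest [orchard serpent]] bridge].

[[forest [orchard serpent]] bridge]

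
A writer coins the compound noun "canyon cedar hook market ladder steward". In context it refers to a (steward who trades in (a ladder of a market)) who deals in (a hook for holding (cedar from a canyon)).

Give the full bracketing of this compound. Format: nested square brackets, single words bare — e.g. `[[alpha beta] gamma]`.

Whole compound: head "steward" (specifically "market ladder steward"), modifier "canyon cedar hook".
Within "canyon cedar hook", the head is "hook" and the modifier is "canyon cedar".
Within "canyon cedar", the head is "cedar" and the modifier is "canyon".
Within "market ladder steward", the head is "steward" and the modifier is "market ladder".
Within "market ladder", the head is "ladder" and the modifier is "market".
Putting it together: [[[canyon cedar] hook] [[market ladder] steward]].

[[[canyon cedar] hook] [[market ladder] steward]]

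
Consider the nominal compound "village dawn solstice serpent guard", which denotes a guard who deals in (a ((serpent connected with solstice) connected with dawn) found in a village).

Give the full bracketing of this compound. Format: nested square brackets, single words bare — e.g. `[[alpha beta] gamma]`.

Overall it is a kind of guard; the modifier is "village dawn solstice serpent".
Within "village dawn solstice serpent", the head is "serpent" (specifically "dawn solstice serpent") and the modifier is "village".
Within "dawn solstice serpent", the head is "serpent" (specifically "solstice serpent") and the modifier is "dawn".
Within "solstice serpent", the head is "serpent" and the modifier is "solstice".
Putting it together: [[village [dawn [solstice serpent]]] guard].

[[village [dawn [solstice serpent]]] guard]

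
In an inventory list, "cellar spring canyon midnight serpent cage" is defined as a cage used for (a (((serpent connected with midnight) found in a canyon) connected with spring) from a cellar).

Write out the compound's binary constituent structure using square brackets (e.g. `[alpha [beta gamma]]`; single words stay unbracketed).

At the top level: head "cage"; modifier "cellar spring canyon midnight serpent".
"cellar spring canyon midnight serpent" → head "serpent" (specifically "spring canyon midnight serpent"), modifier "cellar".
"spring canyon midnight serpent" → head "serpent" (specifically "canyon midnight serpent"), modifier "spring".
"canyon midnight serpent" → head "serpent" (specifically "midnight serpent"), modifier "canyon".
"midnight serpent" → head "serpent", modifier "midnight".
So the structure is [[cellar [spring [canyon [midnight serpent]]]] cage].

[[cellar [spring [canyon [midnight serpent]]]] cage]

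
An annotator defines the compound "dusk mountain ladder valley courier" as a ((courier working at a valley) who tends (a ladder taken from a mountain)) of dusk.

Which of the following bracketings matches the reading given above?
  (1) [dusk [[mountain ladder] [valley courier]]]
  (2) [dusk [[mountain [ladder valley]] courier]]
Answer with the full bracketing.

[dusk [[mountain ladder] [valley courier]]]

The paraphrase's head is the "courier" part ("mountain ladder valley courier"); its modifier is "dusk".
That top-level split, carried through the inner groups, gives [dusk [[mountain ladder] [valley courier]]].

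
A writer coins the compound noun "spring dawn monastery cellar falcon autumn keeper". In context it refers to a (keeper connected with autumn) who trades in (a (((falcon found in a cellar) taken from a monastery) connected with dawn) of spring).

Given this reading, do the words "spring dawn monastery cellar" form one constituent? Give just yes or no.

no

The top-level split is [spring dawn monastery cellar falcon] [autumn keeper]; the full structure is [[spring [dawn [monastery [cellar falcon]]]] [autumn keeper]].
"spring dawn monastery cellar" straddles a constituent boundary, so it is not a single unit.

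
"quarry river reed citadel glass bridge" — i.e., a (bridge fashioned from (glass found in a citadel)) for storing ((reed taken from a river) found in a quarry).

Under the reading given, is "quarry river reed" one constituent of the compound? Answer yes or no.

yes

The paraphrase groups the words so that "quarry river reed" is one unit: it corresponds to a single parenthesized sub-phrase.
The full structure is [[quarry [river reed]] [[citadel glass] bridge]], in which [quarry river reed] is a constituent.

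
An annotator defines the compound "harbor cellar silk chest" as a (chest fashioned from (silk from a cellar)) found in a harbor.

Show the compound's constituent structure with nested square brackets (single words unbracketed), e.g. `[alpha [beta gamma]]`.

Overall it is a kind of chest (specifically "cellar silk chest"); the modifier is "harbor".
Within "cellar silk chest", the head is "chest" and the modifier is "cellar silk".
Within "cellar silk", the head is "silk" and the modifier is "cellar".
Putting it together: [harbor [[cellar silk] chest]].

[harbor [[cellar silk] chest]]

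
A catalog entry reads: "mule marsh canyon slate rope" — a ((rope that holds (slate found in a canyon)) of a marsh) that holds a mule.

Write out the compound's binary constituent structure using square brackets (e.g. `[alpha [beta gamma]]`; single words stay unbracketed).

[mule [marsh [[canyon slate] rope]]]

At the top level: head "rope" (specifically "marsh canyon slate rope"); modifier "mule".
"marsh canyon slate rope" → head "rope" (specifically "canyon slate rope"), modifier "marsh".
"canyon slate rope" → head "rope", modifier "canyon slate".
"canyon slate" → head "slate", modifier "canyon".
So the structure is [mule [marsh [[canyon slate] rope]]].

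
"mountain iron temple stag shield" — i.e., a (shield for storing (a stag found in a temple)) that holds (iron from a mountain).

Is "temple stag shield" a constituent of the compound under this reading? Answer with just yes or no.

yes

The paraphrase groups the words so that "temple stag shield" is one unit: it corresponds to a single parenthesized sub-phrase.
The full structure is [[mountain iron] [[temple stag] shield]], in which [temple stag shield] is a constituent.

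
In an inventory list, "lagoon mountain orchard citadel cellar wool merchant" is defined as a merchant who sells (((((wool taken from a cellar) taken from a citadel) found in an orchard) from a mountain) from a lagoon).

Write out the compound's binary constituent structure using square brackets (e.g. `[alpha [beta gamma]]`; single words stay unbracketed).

Whole compound: head "merchant", modifier "lagoon mountain orchard citadel cellar wool".
Within "lagoon mountain orchard citadel cellar wool", the head is "wool" (specifically "mountain orchard citadel cellar wool") and the modifier is "lagoon".
Within "mountain orchard citadel cellar wool", the head is "wool" (specifically "orchard citadel cellar wool") and the modifier is "mountain".
Within "orchard citadel cellar wool", the head is "wool" (specifically "citadel cellar wool") and the modifier is "orchard".
Within "citadel cellar wool", the head is "wool" (specifically "cellar wool") and the modifier is "citadel".
Within "cellar wool", the head is "wool" and the modifier is "cellar".
So the structure is [[lagoon [mountain [orchard [citadel [cellar wool]]]]] merchant].

[[lagoon [mountain [orchard [citadel [cellar wool]]]]] merchant]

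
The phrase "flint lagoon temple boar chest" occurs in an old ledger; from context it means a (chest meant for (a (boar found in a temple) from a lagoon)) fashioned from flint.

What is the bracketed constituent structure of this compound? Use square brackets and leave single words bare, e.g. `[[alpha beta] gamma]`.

Whole compound: head "chest" (specifically "lagoon temple boar chest"), modifier "flint".
Within "lagoon temple boar chest", the head is "chest" and the modifier is "lagoon temple boar".
Within "lagoon temple boar", the head is "boar" (specifically "temple boar") and the modifier is "lagoon".
Within "temple boar", the head is "boar" and the modifier is "temple".
Assembled: [flint [[lagoon [temple boar]] chest]].

[flint [[lagoon [temple boar]] chest]]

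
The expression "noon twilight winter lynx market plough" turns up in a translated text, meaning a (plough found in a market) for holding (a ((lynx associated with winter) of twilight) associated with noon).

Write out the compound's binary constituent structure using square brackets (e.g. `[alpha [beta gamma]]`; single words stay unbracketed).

[[noon [twilight [winter lynx]]] [market plough]]

At the top level: head "plough" (specifically "market plough"); modifier "noon twilight winter lynx".
Within "noon twilight winter lynx", the head is "lynx" (specifically "twilight winter lynx") and the modifier is "noon".
Within "twilight winter lynx", the head is "lynx" (specifically "winter lynx") and the modifier is "twilight".
Within "winter lynx", the head is "lynx" and the modifier is "winter".
Within "market plough", the head is "plough" and the modifier is "market".
Putting it together: [[noon [twilight [winter lynx]]] [market plough]].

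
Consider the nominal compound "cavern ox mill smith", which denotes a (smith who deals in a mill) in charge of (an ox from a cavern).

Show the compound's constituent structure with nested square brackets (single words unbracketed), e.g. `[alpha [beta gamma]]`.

Overall it is a kind of smith (specifically "mill smith"); the modifier is "cavern ox".
"cavern ox" → head "ox", modifier "cavern".
"mill smith" → head "smith", modifier "mill".
Putting it together: [[cavern ox] [mill smith]].

[[cavern ox] [mill smith]]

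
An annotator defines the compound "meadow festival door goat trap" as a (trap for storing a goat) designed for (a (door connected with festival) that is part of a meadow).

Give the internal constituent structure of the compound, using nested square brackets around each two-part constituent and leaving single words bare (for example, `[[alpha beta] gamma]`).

Whole compound: head "trap" (specifically "goat trap"), modifier "meadow festival door".
Inside "meadow festival door": head "door" (specifically "festival door"), modifier "meadow".
Inside "festival door": head "door", modifier "festival".
Inside "goat trap": head "trap", modifier "goat".
Putting it together: [[meadow [festival door]] [goat trap]].

[[meadow [festival door]] [goat trap]]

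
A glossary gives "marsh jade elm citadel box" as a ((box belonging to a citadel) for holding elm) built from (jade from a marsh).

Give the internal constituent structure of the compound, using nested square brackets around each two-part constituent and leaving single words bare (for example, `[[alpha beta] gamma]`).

Overall it is a kind of box (specifically "elm citadel box"); the modifier is "marsh jade".
"marsh jade" → head "jade", modifier "marsh".
"elm citadel box" → head "box" (specifically "citadel box"), modifier "elm".
"citadel box" → head "box", modifier "citadel".
So the structure is [[marsh jade] [elm [citadel box]]].

[[marsh jade] [elm [citadel box]]]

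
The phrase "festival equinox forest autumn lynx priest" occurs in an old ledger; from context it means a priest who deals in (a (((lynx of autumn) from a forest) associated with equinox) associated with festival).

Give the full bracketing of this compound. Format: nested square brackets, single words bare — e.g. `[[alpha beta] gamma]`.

[[festival [equinox [forest [autumn lynx]]]] priest]

The outermost head in the paraphrase is "priest", modified by "festival equinox forest autumn lynx".
Inside "festival equinox forest autumn lynx": head "lynx" (specifically "equinox forest autumn lynx"), modifier "festival".
Inside "equinox forest autumn lynx": head "lynx" (specifically "forest autumn lynx"), modifier "equinox".
Inside "forest autumn lynx": head "lynx" (specifically "autumn lynx"), modifier "forest".
Inside "autumn lynx": head "lynx", modifier "autumn".
Assembled: [[festival [equinox [forest [autumn lynx]]]] priest].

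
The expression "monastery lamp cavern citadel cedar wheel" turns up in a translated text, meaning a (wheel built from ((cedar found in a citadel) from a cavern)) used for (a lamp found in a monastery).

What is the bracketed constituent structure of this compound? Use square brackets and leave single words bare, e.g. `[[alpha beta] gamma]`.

[[monastery lamp] [[cavern [citadel cedar]] wheel]]

Overall it is a kind of wheel (specifically "cavern citadel cedar wheel"); the modifier is "monastery lamp".
Within "monastery lamp", the head is "lamp" and the modifier is "monastery".
Within "cavern citadel cedar wheel", the head is "wheel" and the modifier is "cavern citadel cedar".
Within "cavern citadel cedar", the head is "cedar" (specifically "citadel cedar") and the modifier is "cavern".
Within "citadel cedar", the head is "cedar" and the modifier is "citadel".
So the structure is [[monastery lamp] [[cavern [citadel cedar]] wheel]].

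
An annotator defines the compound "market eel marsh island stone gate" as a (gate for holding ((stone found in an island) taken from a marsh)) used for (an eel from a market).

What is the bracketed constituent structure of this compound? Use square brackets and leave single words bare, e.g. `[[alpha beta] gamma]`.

[[market eel] [[marsh [island stone]] gate]]

At the top level: head "gate" (specifically "marsh island stone gate"); modifier "market eel".
"market eel" → head "eel", modifier "market".
"marsh island stone gate" → head "gate", modifier "marsh island stone".
"marsh island stone" → head "stone" (specifically "island stone"), modifier "marsh".
"island stone" → head "stone", modifier "island".
Putting it together: [[market eel] [[marsh [island stone]] gate]].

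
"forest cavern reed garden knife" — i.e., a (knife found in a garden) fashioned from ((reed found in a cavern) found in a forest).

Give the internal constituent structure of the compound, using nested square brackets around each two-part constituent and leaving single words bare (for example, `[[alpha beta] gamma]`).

Whole compound: head "knife" (specifically "garden knife"), modifier "forest cavern reed".
Inside "forest cavern reed": head "reed" (specifically "cavern reed"), modifier "forest".
Inside "cavern reed": head "reed", modifier "cavern".
Inside "garden knife": head "knife", modifier "garden".
So the structure is [[forest [cavern reed]] [garden knife]].

[[forest [cavern reed]] [garden knife]]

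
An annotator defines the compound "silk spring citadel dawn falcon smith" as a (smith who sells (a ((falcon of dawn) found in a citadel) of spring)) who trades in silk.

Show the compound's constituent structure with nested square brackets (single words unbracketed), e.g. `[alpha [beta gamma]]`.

Overall it is a kind of smith (specifically "spring citadel dawn falcon smith"); the modifier is "silk".
Within "spring citadel dawn falcon smith", the head is "smith" and the modifier is "spring citadel dawn falcon".
Within "spring citadel dawn falcon", the head is "falcon" (specifically "citadel dawn falcon") and the modifier is "spring".
Within "citadel dawn falcon", the head is "falcon" (specifically "dawn falcon") and the modifier is "citadel".
Within "dawn falcon", the head is "falcon" and the modifier is "dawn".
So the structure is [silk [[spring [citadel [dawn falcon]]] smith]].

[silk [[spring [citadel [dawn falcon]]] smith]]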